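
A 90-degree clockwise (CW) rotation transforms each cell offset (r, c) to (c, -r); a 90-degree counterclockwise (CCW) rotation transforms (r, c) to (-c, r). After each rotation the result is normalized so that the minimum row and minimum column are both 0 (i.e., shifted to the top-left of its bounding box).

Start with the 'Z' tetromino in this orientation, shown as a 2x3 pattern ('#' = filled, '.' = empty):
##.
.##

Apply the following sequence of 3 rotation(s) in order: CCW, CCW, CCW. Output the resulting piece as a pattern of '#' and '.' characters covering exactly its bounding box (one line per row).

Start:
##.
.##
After rotation 1 (CCW):
.#
##
#.
After rotation 2 (CCW):
##.
.##
After rotation 3 (CCW):
.#
##
#.

Answer: .#
##
#.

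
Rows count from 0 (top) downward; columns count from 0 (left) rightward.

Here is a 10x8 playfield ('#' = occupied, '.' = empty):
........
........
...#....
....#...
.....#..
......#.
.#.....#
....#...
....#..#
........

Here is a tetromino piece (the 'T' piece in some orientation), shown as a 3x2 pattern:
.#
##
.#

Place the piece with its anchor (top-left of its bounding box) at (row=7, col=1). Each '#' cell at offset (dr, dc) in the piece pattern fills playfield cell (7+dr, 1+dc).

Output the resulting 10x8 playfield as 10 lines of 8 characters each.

Fill (7+0,1+1) = (7,2)
Fill (7+1,1+0) = (8,1)
Fill (7+1,1+1) = (8,2)
Fill (7+2,1+1) = (9,2)

Answer: ........
........
...#....
....#...
.....#..
......#.
.#.....#
..#.#...
.##.#..#
..#.....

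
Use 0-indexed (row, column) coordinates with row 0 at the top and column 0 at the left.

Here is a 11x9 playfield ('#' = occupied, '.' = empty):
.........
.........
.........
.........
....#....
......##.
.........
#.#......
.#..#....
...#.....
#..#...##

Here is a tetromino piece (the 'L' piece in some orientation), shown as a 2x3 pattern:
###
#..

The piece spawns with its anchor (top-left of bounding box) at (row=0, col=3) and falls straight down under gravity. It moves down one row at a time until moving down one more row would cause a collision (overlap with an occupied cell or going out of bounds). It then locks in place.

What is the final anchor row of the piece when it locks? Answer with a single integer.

Spawn at (row=0, col=3). Try each row:
  row 0: fits
  row 1: fits
  row 2: fits
  row 3: fits
  row 4: blocked -> lock at row 3

Answer: 3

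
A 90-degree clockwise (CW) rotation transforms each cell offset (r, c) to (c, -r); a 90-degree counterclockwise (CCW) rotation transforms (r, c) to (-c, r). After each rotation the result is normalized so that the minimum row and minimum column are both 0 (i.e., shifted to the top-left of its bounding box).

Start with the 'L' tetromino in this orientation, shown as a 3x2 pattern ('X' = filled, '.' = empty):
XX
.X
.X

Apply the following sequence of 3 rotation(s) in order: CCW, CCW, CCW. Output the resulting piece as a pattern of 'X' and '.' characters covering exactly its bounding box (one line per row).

Answer: ..X
XXX

Derivation:
Start:
XX
.X
.X
After rotation 1 (CCW):
XXX
X..
After rotation 2 (CCW):
X.
X.
XX
After rotation 3 (CCW):
..X
XXX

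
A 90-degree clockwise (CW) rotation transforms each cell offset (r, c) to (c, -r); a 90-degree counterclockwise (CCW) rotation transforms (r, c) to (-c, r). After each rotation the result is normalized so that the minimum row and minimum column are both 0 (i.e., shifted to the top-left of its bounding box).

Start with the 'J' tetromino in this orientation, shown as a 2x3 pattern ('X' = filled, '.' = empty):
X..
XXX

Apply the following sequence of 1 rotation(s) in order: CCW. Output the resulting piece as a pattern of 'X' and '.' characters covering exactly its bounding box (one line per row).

Start:
X..
XXX
After rotation 1 (CCW):
.X
.X
XX

Answer: .X
.X
XX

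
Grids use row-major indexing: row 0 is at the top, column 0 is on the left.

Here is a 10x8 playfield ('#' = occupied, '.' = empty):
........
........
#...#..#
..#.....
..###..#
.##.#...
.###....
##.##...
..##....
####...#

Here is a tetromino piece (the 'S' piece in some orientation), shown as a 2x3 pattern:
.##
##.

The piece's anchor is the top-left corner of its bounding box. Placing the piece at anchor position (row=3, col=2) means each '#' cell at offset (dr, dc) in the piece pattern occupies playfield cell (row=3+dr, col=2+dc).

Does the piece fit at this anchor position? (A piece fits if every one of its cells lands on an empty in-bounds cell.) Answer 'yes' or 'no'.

Answer: no

Derivation:
Check each piece cell at anchor (3, 2):
  offset (0,1) -> (3,3): empty -> OK
  offset (0,2) -> (3,4): empty -> OK
  offset (1,0) -> (4,2): occupied ('#') -> FAIL
  offset (1,1) -> (4,3): occupied ('#') -> FAIL
All cells valid: no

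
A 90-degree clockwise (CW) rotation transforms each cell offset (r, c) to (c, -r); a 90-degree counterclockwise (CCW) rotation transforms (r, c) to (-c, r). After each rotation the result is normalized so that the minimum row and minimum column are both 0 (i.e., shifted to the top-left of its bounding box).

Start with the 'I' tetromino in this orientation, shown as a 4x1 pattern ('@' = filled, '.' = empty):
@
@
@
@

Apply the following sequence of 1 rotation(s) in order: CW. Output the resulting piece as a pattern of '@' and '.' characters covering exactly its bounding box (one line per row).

Start:
@
@
@
@
After rotation 1 (CW):
@@@@

Answer: @@@@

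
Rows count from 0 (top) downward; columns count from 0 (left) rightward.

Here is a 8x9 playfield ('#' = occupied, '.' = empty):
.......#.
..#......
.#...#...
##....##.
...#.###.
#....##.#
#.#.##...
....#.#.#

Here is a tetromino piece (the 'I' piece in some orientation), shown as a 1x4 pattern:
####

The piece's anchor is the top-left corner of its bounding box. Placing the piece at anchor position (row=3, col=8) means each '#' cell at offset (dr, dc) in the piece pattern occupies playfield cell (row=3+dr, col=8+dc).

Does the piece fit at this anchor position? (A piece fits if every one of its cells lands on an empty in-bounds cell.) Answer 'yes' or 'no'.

Answer: no

Derivation:
Check each piece cell at anchor (3, 8):
  offset (0,0) -> (3,8): empty -> OK
  offset (0,1) -> (3,9): out of bounds -> FAIL
  offset (0,2) -> (3,10): out of bounds -> FAIL
  offset (0,3) -> (3,11): out of bounds -> FAIL
All cells valid: no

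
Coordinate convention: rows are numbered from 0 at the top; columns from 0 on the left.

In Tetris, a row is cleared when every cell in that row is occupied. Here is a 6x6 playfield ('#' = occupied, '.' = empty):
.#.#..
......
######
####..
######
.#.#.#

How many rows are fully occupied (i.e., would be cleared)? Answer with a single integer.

Answer: 2

Derivation:
Check each row:
  row 0: 4 empty cells -> not full
  row 1: 6 empty cells -> not full
  row 2: 0 empty cells -> FULL (clear)
  row 3: 2 empty cells -> not full
  row 4: 0 empty cells -> FULL (clear)
  row 5: 3 empty cells -> not full
Total rows cleared: 2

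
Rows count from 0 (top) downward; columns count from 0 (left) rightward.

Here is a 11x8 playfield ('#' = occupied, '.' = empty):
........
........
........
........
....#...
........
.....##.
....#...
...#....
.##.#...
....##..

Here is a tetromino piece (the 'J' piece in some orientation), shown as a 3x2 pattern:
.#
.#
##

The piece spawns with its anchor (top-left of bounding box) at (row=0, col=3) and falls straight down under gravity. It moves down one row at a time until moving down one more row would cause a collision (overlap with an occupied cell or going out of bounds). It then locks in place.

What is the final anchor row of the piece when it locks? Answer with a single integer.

Spawn at (row=0, col=3). Try each row:
  row 0: fits
  row 1: fits
  row 2: blocked -> lock at row 1

Answer: 1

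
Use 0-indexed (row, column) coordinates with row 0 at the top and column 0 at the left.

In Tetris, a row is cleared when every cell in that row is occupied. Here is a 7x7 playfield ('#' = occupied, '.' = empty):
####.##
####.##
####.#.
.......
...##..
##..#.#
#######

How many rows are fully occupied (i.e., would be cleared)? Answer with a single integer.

Check each row:
  row 0: 1 empty cell -> not full
  row 1: 1 empty cell -> not full
  row 2: 2 empty cells -> not full
  row 3: 7 empty cells -> not full
  row 4: 5 empty cells -> not full
  row 5: 3 empty cells -> not full
  row 6: 0 empty cells -> FULL (clear)
Total rows cleared: 1

Answer: 1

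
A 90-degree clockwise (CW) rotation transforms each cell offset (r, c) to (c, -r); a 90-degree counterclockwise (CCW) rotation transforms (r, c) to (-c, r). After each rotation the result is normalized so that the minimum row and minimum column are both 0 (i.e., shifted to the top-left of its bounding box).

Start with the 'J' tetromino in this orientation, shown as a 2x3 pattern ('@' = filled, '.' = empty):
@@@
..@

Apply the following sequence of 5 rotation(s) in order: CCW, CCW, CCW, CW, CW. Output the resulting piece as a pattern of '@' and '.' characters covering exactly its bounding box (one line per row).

Answer: @@
@.
@.

Derivation:
Start:
@@@
..@
After rotation 1 (CCW):
@@
@.
@.
After rotation 2 (CCW):
@..
@@@
After rotation 3 (CCW):
.@
.@
@@
After rotation 4 (CW):
@..
@@@
After rotation 5 (CW):
@@
@.
@.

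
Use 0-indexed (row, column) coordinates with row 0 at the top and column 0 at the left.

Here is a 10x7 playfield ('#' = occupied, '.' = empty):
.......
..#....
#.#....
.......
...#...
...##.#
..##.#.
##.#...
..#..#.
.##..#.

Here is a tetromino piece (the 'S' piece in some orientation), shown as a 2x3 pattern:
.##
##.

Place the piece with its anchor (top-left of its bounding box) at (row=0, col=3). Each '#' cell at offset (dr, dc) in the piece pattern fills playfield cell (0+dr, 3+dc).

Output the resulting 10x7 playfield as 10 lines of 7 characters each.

Fill (0+0,3+1) = (0,4)
Fill (0+0,3+2) = (0,5)
Fill (0+1,3+0) = (1,3)
Fill (0+1,3+1) = (1,4)

Answer: ....##.
..###..
#.#....
.......
...#...
...##.#
..##.#.
##.#...
..#..#.
.##..#.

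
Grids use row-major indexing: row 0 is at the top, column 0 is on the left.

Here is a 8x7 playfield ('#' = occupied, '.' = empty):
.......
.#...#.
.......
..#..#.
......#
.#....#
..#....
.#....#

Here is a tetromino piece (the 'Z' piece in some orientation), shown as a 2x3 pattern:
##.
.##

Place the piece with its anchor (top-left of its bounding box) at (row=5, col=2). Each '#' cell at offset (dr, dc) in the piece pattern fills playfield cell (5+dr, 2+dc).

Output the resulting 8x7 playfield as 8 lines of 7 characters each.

Answer: .......
.#...#.
.......
..#..#.
......#
.###..#
..###..
.#....#

Derivation:
Fill (5+0,2+0) = (5,2)
Fill (5+0,2+1) = (5,3)
Fill (5+1,2+1) = (6,3)
Fill (5+1,2+2) = (6,4)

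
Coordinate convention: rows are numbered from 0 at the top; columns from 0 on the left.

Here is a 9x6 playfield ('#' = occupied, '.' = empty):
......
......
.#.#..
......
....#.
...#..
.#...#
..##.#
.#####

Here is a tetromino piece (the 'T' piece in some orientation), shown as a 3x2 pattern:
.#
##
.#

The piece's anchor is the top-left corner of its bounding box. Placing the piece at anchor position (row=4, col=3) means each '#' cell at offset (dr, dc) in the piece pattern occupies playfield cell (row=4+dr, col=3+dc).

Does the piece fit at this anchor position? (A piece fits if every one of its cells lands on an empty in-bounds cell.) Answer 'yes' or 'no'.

Check each piece cell at anchor (4, 3):
  offset (0,1) -> (4,4): occupied ('#') -> FAIL
  offset (1,0) -> (5,3): occupied ('#') -> FAIL
  offset (1,1) -> (5,4): empty -> OK
  offset (2,1) -> (6,4): empty -> OK
All cells valid: no

Answer: no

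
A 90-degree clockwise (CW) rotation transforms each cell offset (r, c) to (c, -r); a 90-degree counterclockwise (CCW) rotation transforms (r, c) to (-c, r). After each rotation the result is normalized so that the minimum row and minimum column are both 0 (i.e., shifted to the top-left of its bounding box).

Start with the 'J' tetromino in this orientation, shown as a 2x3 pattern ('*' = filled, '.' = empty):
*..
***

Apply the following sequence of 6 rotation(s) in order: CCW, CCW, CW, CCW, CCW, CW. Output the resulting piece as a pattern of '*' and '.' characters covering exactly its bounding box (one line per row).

Answer: ***
..*

Derivation:
Start:
*..
***
After rotation 1 (CCW):
.*
.*
**
After rotation 2 (CCW):
***
..*
After rotation 3 (CW):
.*
.*
**
After rotation 4 (CCW):
***
..*
After rotation 5 (CCW):
**
*.
*.
After rotation 6 (CW):
***
..*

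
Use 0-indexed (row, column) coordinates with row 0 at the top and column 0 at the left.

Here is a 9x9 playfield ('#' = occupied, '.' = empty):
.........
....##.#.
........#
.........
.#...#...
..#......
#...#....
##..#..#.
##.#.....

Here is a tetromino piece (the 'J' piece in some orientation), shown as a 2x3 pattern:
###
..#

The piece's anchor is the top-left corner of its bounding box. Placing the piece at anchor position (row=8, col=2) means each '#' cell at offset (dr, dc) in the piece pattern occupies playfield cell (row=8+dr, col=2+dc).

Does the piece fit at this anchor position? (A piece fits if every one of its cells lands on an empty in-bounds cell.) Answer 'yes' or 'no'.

Answer: no

Derivation:
Check each piece cell at anchor (8, 2):
  offset (0,0) -> (8,2): empty -> OK
  offset (0,1) -> (8,3): occupied ('#') -> FAIL
  offset (0,2) -> (8,4): empty -> OK
  offset (1,2) -> (9,4): out of bounds -> FAIL
All cells valid: no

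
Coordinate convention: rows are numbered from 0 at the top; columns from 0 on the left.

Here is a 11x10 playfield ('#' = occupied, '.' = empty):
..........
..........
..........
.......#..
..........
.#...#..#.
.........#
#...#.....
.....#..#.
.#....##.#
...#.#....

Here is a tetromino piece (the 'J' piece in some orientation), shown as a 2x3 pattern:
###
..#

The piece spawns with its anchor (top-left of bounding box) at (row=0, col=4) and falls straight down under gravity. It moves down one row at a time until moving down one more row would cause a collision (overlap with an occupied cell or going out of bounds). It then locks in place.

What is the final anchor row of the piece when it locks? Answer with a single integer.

Answer: 4

Derivation:
Spawn at (row=0, col=4). Try each row:
  row 0: fits
  row 1: fits
  row 2: fits
  row 3: fits
  row 4: fits
  row 5: blocked -> lock at row 4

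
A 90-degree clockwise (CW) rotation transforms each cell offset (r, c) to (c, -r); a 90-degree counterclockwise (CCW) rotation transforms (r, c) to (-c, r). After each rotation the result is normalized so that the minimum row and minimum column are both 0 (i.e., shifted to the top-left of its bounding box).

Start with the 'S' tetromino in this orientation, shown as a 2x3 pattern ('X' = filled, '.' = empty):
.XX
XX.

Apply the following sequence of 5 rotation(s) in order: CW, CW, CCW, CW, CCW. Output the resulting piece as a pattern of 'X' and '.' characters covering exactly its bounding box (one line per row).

Start:
.XX
XX.
After rotation 1 (CW):
X.
XX
.X
After rotation 2 (CW):
.XX
XX.
After rotation 3 (CCW):
X.
XX
.X
After rotation 4 (CW):
.XX
XX.
After rotation 5 (CCW):
X.
XX
.X

Answer: X.
XX
.X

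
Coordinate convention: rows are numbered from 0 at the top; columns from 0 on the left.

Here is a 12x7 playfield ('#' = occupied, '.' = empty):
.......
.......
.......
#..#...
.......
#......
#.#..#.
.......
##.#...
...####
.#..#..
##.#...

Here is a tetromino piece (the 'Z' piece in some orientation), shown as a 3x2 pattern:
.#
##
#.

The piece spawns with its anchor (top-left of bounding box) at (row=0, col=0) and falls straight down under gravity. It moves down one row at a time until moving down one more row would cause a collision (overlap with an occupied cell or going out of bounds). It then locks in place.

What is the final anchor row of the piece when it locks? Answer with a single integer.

Answer: 0

Derivation:
Spawn at (row=0, col=0). Try each row:
  row 0: fits
  row 1: blocked -> lock at row 0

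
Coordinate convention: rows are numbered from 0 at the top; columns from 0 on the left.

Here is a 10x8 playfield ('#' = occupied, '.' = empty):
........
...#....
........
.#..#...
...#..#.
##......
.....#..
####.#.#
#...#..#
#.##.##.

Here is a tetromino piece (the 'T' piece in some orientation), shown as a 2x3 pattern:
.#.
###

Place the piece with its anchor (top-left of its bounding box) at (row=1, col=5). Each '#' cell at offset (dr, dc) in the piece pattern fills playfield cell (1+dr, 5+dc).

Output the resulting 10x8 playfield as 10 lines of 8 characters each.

Answer: ........
...#..#.
.....###
.#..#...
...#..#.
##......
.....#..
####.#.#
#...#..#
#.##.##.

Derivation:
Fill (1+0,5+1) = (1,6)
Fill (1+1,5+0) = (2,5)
Fill (1+1,5+1) = (2,6)
Fill (1+1,5+2) = (2,7)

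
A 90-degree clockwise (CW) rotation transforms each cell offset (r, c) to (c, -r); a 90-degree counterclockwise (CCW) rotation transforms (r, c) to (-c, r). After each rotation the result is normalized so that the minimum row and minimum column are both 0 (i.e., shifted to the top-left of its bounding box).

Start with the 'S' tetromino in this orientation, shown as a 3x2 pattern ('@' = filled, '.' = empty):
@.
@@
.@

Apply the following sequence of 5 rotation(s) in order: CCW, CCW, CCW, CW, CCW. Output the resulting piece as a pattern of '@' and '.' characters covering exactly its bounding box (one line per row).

Answer: .@@
@@.

Derivation:
Start:
@.
@@
.@
After rotation 1 (CCW):
.@@
@@.
After rotation 2 (CCW):
@.
@@
.@
After rotation 3 (CCW):
.@@
@@.
After rotation 4 (CW):
@.
@@
.@
After rotation 5 (CCW):
.@@
@@.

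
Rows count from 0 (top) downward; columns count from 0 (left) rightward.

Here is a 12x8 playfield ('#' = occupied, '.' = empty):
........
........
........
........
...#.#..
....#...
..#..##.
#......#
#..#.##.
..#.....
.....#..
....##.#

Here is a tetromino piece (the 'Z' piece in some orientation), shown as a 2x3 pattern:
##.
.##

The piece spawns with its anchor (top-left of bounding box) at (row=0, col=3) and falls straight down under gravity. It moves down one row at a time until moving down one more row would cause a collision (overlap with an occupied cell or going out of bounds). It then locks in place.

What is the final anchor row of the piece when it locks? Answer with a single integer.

Answer: 2

Derivation:
Spawn at (row=0, col=3). Try each row:
  row 0: fits
  row 1: fits
  row 2: fits
  row 3: blocked -> lock at row 2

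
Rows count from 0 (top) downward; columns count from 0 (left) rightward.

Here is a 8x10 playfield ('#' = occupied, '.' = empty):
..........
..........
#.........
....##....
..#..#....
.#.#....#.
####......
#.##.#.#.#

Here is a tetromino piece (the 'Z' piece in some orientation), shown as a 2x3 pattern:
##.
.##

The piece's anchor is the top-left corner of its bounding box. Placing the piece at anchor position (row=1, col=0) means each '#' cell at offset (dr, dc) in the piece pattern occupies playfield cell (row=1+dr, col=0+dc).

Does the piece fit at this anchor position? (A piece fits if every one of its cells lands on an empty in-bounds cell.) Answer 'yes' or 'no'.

Check each piece cell at anchor (1, 0):
  offset (0,0) -> (1,0): empty -> OK
  offset (0,1) -> (1,1): empty -> OK
  offset (1,1) -> (2,1): empty -> OK
  offset (1,2) -> (2,2): empty -> OK
All cells valid: yes

Answer: yes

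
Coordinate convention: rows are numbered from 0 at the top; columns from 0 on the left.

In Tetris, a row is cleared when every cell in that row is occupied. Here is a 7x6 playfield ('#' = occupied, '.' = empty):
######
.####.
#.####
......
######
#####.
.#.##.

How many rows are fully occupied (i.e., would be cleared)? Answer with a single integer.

Answer: 2

Derivation:
Check each row:
  row 0: 0 empty cells -> FULL (clear)
  row 1: 2 empty cells -> not full
  row 2: 1 empty cell -> not full
  row 3: 6 empty cells -> not full
  row 4: 0 empty cells -> FULL (clear)
  row 5: 1 empty cell -> not full
  row 6: 3 empty cells -> not full
Total rows cleared: 2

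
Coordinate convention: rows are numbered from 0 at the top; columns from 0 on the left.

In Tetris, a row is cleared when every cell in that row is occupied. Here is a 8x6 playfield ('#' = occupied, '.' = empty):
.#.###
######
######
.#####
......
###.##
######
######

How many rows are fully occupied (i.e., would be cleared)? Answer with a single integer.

Answer: 4

Derivation:
Check each row:
  row 0: 2 empty cells -> not full
  row 1: 0 empty cells -> FULL (clear)
  row 2: 0 empty cells -> FULL (clear)
  row 3: 1 empty cell -> not full
  row 4: 6 empty cells -> not full
  row 5: 1 empty cell -> not full
  row 6: 0 empty cells -> FULL (clear)
  row 7: 0 empty cells -> FULL (clear)
Total rows cleared: 4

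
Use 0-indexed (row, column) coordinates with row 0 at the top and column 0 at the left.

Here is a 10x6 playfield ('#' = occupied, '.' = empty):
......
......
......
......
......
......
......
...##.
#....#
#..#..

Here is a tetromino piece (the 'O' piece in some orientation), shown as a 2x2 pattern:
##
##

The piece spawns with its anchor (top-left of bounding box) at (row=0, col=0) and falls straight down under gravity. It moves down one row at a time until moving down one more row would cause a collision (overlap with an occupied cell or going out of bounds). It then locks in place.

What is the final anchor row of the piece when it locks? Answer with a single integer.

Answer: 6

Derivation:
Spawn at (row=0, col=0). Try each row:
  row 0: fits
  row 1: fits
  row 2: fits
  row 3: fits
  row 4: fits
  row 5: fits
  row 6: fits
  row 7: blocked -> lock at row 6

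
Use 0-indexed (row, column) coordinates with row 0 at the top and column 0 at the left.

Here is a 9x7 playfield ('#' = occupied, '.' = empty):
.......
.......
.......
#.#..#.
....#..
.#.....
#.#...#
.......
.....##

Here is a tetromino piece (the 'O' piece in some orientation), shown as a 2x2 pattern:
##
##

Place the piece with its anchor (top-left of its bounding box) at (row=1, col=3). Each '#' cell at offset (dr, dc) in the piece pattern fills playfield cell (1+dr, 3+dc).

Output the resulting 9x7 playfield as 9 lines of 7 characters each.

Fill (1+0,3+0) = (1,3)
Fill (1+0,3+1) = (1,4)
Fill (1+1,3+0) = (2,3)
Fill (1+1,3+1) = (2,4)

Answer: .......
...##..
...##..
#.#..#.
....#..
.#.....
#.#...#
.......
.....##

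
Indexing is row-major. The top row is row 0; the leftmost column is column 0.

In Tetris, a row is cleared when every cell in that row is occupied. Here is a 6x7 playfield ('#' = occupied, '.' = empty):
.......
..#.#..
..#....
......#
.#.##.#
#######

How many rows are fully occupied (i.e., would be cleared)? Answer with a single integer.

Check each row:
  row 0: 7 empty cells -> not full
  row 1: 5 empty cells -> not full
  row 2: 6 empty cells -> not full
  row 3: 6 empty cells -> not full
  row 4: 3 empty cells -> not full
  row 5: 0 empty cells -> FULL (clear)
Total rows cleared: 1

Answer: 1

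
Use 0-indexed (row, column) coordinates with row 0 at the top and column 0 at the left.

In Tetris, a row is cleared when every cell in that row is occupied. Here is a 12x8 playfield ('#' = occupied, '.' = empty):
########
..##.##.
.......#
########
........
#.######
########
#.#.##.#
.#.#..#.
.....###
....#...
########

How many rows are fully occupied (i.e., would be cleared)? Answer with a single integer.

Check each row:
  row 0: 0 empty cells -> FULL (clear)
  row 1: 4 empty cells -> not full
  row 2: 7 empty cells -> not full
  row 3: 0 empty cells -> FULL (clear)
  row 4: 8 empty cells -> not full
  row 5: 1 empty cell -> not full
  row 6: 0 empty cells -> FULL (clear)
  row 7: 3 empty cells -> not full
  row 8: 5 empty cells -> not full
  row 9: 5 empty cells -> not full
  row 10: 7 empty cells -> not full
  row 11: 0 empty cells -> FULL (clear)
Total rows cleared: 4

Answer: 4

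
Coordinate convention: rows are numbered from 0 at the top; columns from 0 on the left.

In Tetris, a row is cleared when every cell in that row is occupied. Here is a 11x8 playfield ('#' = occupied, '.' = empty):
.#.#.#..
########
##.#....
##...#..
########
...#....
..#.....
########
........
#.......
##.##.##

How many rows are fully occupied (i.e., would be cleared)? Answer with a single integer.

Answer: 3

Derivation:
Check each row:
  row 0: 5 empty cells -> not full
  row 1: 0 empty cells -> FULL (clear)
  row 2: 5 empty cells -> not full
  row 3: 5 empty cells -> not full
  row 4: 0 empty cells -> FULL (clear)
  row 5: 7 empty cells -> not full
  row 6: 7 empty cells -> not full
  row 7: 0 empty cells -> FULL (clear)
  row 8: 8 empty cells -> not full
  row 9: 7 empty cells -> not full
  row 10: 2 empty cells -> not full
Total rows cleared: 3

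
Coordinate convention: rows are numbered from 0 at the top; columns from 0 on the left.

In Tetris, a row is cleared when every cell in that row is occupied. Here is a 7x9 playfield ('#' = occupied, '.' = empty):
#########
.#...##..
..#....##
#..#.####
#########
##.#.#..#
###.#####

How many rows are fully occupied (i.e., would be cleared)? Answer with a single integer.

Answer: 2

Derivation:
Check each row:
  row 0: 0 empty cells -> FULL (clear)
  row 1: 6 empty cells -> not full
  row 2: 6 empty cells -> not full
  row 3: 3 empty cells -> not full
  row 4: 0 empty cells -> FULL (clear)
  row 5: 4 empty cells -> not full
  row 6: 1 empty cell -> not full
Total rows cleared: 2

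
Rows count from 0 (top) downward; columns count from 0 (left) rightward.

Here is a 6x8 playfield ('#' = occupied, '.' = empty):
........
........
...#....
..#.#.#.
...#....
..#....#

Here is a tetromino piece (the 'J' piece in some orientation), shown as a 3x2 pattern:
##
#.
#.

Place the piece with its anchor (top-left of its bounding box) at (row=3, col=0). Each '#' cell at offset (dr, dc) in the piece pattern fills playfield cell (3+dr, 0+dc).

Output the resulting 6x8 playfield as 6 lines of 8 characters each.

Fill (3+0,0+0) = (3,0)
Fill (3+0,0+1) = (3,1)
Fill (3+1,0+0) = (4,0)
Fill (3+2,0+0) = (5,0)

Answer: ........
........
...#....
###.#.#.
#..#....
#.#....#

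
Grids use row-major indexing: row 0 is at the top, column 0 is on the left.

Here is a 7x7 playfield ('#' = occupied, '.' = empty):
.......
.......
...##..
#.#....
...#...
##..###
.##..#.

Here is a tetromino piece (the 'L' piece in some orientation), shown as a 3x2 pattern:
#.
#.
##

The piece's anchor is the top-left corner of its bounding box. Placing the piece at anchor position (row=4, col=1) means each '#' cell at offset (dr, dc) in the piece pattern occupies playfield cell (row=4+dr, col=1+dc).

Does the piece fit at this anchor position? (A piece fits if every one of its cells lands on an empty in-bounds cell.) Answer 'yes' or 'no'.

Answer: no

Derivation:
Check each piece cell at anchor (4, 1):
  offset (0,0) -> (4,1): empty -> OK
  offset (1,0) -> (5,1): occupied ('#') -> FAIL
  offset (2,0) -> (6,1): occupied ('#') -> FAIL
  offset (2,1) -> (6,2): occupied ('#') -> FAIL
All cells valid: no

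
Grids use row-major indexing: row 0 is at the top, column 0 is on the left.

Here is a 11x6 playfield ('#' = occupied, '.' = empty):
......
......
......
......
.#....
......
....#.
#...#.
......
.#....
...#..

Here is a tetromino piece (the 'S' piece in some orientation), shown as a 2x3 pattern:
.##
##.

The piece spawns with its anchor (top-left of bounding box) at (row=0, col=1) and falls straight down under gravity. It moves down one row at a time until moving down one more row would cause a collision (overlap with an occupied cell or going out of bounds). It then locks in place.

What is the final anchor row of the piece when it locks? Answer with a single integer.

Spawn at (row=0, col=1). Try each row:
  row 0: fits
  row 1: fits
  row 2: fits
  row 3: blocked -> lock at row 2

Answer: 2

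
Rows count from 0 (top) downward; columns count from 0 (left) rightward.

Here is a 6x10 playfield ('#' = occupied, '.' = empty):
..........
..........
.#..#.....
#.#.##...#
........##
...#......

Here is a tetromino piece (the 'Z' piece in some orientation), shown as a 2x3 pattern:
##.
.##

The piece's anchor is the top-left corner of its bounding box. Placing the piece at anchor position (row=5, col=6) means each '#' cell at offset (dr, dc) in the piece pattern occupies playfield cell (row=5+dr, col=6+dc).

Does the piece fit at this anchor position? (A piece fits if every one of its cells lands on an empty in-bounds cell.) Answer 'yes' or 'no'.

Answer: no

Derivation:
Check each piece cell at anchor (5, 6):
  offset (0,0) -> (5,6): empty -> OK
  offset (0,1) -> (5,7): empty -> OK
  offset (1,1) -> (6,7): out of bounds -> FAIL
  offset (1,2) -> (6,8): out of bounds -> FAIL
All cells valid: no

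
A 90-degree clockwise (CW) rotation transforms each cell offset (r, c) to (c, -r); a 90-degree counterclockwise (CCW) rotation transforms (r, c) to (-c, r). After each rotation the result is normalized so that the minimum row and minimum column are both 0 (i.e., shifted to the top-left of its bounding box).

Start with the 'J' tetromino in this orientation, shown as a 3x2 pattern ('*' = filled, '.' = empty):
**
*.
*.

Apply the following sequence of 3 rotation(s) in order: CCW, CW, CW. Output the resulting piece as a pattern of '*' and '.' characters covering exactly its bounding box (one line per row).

Answer: ***
..*

Derivation:
Start:
**
*.
*.
After rotation 1 (CCW):
*..
***
After rotation 2 (CW):
**
*.
*.
After rotation 3 (CW):
***
..*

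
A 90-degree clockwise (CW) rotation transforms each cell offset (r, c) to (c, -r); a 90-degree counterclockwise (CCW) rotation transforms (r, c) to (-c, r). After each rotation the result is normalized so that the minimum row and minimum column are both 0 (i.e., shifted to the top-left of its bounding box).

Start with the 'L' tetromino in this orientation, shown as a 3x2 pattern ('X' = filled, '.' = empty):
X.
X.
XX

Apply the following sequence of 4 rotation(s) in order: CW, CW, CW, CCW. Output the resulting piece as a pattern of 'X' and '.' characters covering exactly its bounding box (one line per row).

Start:
X.
X.
XX
After rotation 1 (CW):
XXX
X..
After rotation 2 (CW):
XX
.X
.X
After rotation 3 (CW):
..X
XXX
After rotation 4 (CCW):
XX
.X
.X

Answer: XX
.X
.X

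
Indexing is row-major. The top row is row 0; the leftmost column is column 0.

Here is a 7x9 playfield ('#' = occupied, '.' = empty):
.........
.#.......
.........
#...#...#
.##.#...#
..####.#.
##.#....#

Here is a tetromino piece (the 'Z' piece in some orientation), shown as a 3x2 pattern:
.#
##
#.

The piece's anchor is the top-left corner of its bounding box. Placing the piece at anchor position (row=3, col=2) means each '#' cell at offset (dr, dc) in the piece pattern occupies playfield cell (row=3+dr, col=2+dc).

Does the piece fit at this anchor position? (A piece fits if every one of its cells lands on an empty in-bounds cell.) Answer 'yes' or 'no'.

Answer: no

Derivation:
Check each piece cell at anchor (3, 2):
  offset (0,1) -> (3,3): empty -> OK
  offset (1,0) -> (4,2): occupied ('#') -> FAIL
  offset (1,1) -> (4,3): empty -> OK
  offset (2,0) -> (5,2): occupied ('#') -> FAIL
All cells valid: no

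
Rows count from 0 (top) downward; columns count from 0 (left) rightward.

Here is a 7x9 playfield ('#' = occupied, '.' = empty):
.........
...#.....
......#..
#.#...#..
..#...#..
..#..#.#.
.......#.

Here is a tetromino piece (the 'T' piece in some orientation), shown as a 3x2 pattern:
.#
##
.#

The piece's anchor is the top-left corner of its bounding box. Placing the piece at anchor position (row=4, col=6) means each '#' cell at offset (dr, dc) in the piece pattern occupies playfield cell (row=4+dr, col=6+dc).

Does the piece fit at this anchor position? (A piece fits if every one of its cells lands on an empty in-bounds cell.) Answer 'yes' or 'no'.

Check each piece cell at anchor (4, 6):
  offset (0,1) -> (4,7): empty -> OK
  offset (1,0) -> (5,6): empty -> OK
  offset (1,1) -> (5,7): occupied ('#') -> FAIL
  offset (2,1) -> (6,7): occupied ('#') -> FAIL
All cells valid: no

Answer: no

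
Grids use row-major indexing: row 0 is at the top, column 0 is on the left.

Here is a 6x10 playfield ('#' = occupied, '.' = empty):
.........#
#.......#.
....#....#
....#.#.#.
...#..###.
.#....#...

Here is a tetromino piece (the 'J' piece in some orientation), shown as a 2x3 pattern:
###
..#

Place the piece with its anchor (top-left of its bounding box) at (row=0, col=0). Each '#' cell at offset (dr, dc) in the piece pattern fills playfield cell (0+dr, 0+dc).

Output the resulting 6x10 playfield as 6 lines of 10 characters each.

Fill (0+0,0+0) = (0,0)
Fill (0+0,0+1) = (0,1)
Fill (0+0,0+2) = (0,2)
Fill (0+1,0+2) = (1,2)

Answer: ###......#
#.#.....#.
....#....#
....#.#.#.
...#..###.
.#....#...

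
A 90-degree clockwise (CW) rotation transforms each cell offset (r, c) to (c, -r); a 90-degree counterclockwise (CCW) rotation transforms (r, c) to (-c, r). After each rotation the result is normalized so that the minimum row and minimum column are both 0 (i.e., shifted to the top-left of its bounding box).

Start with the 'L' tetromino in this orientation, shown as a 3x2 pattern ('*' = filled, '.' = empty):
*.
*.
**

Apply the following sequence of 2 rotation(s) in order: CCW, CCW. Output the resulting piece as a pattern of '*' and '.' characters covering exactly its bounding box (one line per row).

Start:
*.
*.
**
After rotation 1 (CCW):
..*
***
After rotation 2 (CCW):
**
.*
.*

Answer: **
.*
.*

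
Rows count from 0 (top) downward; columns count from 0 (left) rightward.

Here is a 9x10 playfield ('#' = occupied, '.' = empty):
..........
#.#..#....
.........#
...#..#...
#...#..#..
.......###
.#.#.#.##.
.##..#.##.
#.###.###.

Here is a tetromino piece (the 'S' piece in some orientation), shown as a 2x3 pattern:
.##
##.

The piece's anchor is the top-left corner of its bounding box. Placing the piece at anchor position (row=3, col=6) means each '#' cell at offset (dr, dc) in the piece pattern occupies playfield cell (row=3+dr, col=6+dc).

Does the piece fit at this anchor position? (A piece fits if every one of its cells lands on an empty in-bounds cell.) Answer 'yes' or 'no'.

Check each piece cell at anchor (3, 6):
  offset (0,1) -> (3,7): empty -> OK
  offset (0,2) -> (3,8): empty -> OK
  offset (1,0) -> (4,6): empty -> OK
  offset (1,1) -> (4,7): occupied ('#') -> FAIL
All cells valid: no

Answer: no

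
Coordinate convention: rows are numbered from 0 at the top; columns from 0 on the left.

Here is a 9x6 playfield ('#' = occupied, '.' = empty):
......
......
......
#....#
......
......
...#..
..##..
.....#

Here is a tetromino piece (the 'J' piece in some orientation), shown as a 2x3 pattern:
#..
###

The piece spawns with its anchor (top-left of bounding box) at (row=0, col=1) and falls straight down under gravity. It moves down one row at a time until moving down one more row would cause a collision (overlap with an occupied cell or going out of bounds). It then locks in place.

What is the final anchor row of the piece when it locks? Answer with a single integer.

Answer: 4

Derivation:
Spawn at (row=0, col=1). Try each row:
  row 0: fits
  row 1: fits
  row 2: fits
  row 3: fits
  row 4: fits
  row 5: blocked -> lock at row 4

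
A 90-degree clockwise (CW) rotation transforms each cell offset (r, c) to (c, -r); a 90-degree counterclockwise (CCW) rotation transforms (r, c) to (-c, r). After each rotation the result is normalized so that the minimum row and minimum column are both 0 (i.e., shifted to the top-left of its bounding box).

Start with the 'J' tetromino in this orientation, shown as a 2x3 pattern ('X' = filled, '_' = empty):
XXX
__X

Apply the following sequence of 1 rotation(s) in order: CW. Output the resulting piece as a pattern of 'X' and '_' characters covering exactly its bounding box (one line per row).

Answer: _X
_X
XX

Derivation:
Start:
XXX
__X
After rotation 1 (CW):
_X
_X
XX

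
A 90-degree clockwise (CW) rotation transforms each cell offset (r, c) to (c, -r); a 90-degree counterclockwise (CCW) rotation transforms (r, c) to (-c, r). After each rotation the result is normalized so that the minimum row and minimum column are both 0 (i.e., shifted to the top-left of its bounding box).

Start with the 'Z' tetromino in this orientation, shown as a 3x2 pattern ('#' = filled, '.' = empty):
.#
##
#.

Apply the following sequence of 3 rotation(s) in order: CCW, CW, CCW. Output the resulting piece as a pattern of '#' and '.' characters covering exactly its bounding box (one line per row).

Start:
.#
##
#.
After rotation 1 (CCW):
##.
.##
After rotation 2 (CW):
.#
##
#.
After rotation 3 (CCW):
##.
.##

Answer: ##.
.##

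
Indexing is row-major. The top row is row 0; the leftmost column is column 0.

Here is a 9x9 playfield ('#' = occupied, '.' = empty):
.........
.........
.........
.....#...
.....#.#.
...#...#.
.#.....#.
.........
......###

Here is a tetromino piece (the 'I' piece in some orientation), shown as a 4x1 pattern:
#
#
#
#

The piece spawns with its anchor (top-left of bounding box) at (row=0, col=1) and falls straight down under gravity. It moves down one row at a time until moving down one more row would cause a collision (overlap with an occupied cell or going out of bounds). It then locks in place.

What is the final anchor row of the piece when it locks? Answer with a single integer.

Spawn at (row=0, col=1). Try each row:
  row 0: fits
  row 1: fits
  row 2: fits
  row 3: blocked -> lock at row 2

Answer: 2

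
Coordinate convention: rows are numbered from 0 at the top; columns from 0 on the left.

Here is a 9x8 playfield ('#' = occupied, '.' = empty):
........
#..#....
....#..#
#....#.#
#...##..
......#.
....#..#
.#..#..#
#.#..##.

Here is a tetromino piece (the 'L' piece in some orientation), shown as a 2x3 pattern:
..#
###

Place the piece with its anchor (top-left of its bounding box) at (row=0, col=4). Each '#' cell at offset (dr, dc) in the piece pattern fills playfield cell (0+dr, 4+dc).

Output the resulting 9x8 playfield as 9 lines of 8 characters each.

Fill (0+0,4+2) = (0,6)
Fill (0+1,4+0) = (1,4)
Fill (0+1,4+1) = (1,5)
Fill (0+1,4+2) = (1,6)

Answer: ......#.
#..####.
....#..#
#....#.#
#...##..
......#.
....#..#
.#..#..#
#.#..##.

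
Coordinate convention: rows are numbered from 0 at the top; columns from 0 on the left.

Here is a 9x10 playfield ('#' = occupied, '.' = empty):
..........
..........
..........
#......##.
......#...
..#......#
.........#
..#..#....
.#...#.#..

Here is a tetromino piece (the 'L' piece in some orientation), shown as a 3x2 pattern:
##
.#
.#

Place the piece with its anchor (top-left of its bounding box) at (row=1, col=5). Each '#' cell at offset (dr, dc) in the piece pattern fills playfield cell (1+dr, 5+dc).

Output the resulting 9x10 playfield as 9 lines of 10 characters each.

Answer: ..........
.....##...
......#...
#.....###.
......#...
..#......#
.........#
..#..#....
.#...#.#..

Derivation:
Fill (1+0,5+0) = (1,5)
Fill (1+0,5+1) = (1,6)
Fill (1+1,5+1) = (2,6)
Fill (1+2,5+1) = (3,6)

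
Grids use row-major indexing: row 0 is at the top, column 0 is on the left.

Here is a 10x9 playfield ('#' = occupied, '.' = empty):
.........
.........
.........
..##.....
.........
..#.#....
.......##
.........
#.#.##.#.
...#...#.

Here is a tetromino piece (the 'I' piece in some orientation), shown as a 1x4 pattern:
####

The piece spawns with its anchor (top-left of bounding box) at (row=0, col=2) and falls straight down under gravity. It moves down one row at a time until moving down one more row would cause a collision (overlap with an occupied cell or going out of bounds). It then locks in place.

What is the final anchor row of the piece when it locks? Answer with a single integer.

Spawn at (row=0, col=2). Try each row:
  row 0: fits
  row 1: fits
  row 2: fits
  row 3: blocked -> lock at row 2

Answer: 2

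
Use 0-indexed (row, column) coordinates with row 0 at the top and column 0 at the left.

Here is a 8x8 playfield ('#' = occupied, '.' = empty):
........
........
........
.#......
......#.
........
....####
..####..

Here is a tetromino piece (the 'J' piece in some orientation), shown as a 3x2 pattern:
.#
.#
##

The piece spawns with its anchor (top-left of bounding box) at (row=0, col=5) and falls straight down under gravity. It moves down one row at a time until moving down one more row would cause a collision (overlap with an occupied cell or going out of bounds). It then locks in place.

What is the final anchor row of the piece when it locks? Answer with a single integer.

Answer: 1

Derivation:
Spawn at (row=0, col=5). Try each row:
  row 0: fits
  row 1: fits
  row 2: blocked -> lock at row 1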